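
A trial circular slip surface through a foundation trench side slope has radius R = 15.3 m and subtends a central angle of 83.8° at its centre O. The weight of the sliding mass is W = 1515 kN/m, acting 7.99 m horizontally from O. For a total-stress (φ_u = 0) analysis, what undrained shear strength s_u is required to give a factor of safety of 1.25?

s_u = 44.2 kPa

FS = s_u·L_a·R / (W·d), so s_u = FS·W·d / (L_a·R).
Arc length L_a = R·θ = 15.3·(83.8°·π/180) = 15.3·1.4626 = 22.38 m
s_u = 1.25·1515·7.99 / (22.38·15.3) = 15131.1 / 342.38 = 44.19 kPa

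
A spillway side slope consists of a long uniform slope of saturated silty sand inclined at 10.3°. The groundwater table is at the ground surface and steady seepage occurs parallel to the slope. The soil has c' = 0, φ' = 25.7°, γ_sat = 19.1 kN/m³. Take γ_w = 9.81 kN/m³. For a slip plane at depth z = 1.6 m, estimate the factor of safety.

With seepage parallel to the slope and the water table at the surface, the effective normal stress on the slip plane uses the buoyant unit weight γ' = γ_sat − γ_w while the driving shear stress uses γ_sat:
FS = [c' + γ' z cos²β tanφ'] / [γ_sat z sinβ cosβ]
(For c' = 0 this reduces to FS = (γ'/γ_sat)·tanφ'/tanβ.)
γ' = 19.1 − 9.81 = 9.29 kN/m³
Numerator = 0.0 + 9.29·1.6·cos²10.3°·tan25.7° = 0.0 + 9.29·1.6·0.9680·0.4813 = 6.925 kPa
Denominator = 19.1·1.6·sin10.3°·cos10.3° = 19.1·1.6·0.1788·0.9839 = 5.376 kPa
FS = 6.925 / 5.376 = 1.288

FS = 1.29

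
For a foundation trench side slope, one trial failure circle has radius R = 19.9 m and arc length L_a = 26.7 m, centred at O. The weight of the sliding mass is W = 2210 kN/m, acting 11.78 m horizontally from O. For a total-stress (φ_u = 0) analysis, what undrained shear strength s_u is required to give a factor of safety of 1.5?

FS = s_u·L_a·R / (W·d), so s_u = FS·W·d / (L_a·R).
s_u = 1.5·2210·11.78 / (26.70·19.9) = 39050.7 / 531.33 = 73.50 kPa

s_u = 73.5 kPa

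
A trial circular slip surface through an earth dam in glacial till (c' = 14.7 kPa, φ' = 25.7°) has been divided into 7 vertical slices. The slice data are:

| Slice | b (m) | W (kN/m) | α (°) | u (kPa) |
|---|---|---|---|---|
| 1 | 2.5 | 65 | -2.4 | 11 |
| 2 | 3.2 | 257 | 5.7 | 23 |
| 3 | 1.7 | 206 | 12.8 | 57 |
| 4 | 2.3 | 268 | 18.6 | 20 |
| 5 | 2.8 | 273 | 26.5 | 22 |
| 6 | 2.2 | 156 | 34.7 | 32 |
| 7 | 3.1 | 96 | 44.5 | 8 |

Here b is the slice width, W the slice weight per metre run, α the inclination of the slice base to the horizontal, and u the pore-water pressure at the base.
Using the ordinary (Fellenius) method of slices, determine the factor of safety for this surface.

FS = 1.55

Ordinary method of slices: FS = Σ[c'·Δl_i + (W_i cosα_i − u_i·Δl_i)·tanφ'] / Σ W_i sinα_i, with Δl_i = b_i / cosα_i.
Slice 1: Δl = 2.5/cos(-2.4°) = 2.502 m; N'_1 = 65·cos(-2.4°) − 11·2.502 = 37.4; c'Δl = 36.78; W sinα = -2.7
Slice 2: Δl = 3.2/cos5.7° = 3.216 m; N'_2 = 257·cos5.7° − 23·3.216 = 181.8; c'Δl = 47.27; W sinα = 25.5
Slice 3: Δl = 1.7/cos12.8° = 1.743 m; N'_3 = 206·cos12.8° − 57·1.743 = 101.5; c'Δl = 25.63; W sinα = 45.6
Slice 4: Δl = 2.3/cos18.6° = 2.427 m; N'_4 = 268·cos18.6° − 20·2.427 = 205.5; c'Δl = 35.67; W sinα = 85.5
Slice 5: Δl = 2.8/cos26.5° = 3.129 m; N'_5 = 273·cos26.5° − 22·3.129 = 175.5; c'Δl = 45.99; W sinα = 121.8
Slice 6: Δl = 2.2/cos34.7° = 2.676 m; N'_6 = 156·cos34.7° − 32·2.676 = 42.6; c'Δl = 39.34; W sinα = 88.8
Slice 7: Δl = 3.1/cos44.5° = 4.346 m; N'_7 = 96·cos44.5° − 8·4.346 = 33.7; c'Δl = 63.89; W sinα = 67.3
Σc'Δl = 294.6 kN/m; ΣN' = 778.0 kN/m; ΣW sinα = 431.8 kN/m
Resisting = 294.6 + 778.0·tan25.7° = 294.6 + 374.4 = 669.0 kN/m
FS = 669.0 / 431.8 = 1.549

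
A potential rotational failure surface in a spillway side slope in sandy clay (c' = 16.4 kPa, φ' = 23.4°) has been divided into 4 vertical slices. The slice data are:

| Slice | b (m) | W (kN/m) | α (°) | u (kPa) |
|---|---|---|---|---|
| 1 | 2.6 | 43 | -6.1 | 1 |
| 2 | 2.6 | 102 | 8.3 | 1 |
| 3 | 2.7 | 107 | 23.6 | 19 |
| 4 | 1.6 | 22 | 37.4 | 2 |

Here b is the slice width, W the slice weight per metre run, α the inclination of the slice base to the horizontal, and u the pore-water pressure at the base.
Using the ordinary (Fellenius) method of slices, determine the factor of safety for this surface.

FS = 3.79

Ordinary method of slices: FS = Σ[c'·Δl_i + (W_i cosα_i − u_i·Δl_i)·tanφ'] / Σ W_i sinα_i, with Δl_i = b_i / cosα_i.
Slice 1: Δl = 2.6/cos(-6.1°) = 2.615 m; N'_1 = 43·cos(-6.1°) − 1·2.615 = 40.1; c'Δl = 42.88; W sinα = -4.6
Slice 2: Δl = 2.6/cos8.3° = 2.628 m; N'_2 = 102·cos8.3° − 1·2.628 = 98.3; c'Δl = 43.09; W sinα = 14.7
Slice 3: Δl = 2.7/cos23.6° = 2.946 m; N'_3 = 107·cos23.6° − 19·2.946 = 42.1; c'Δl = 48.32; W sinα = 42.8
Slice 4: Δl = 1.6/cos37.4° = 2.014 m; N'_4 = 22·cos37.4° − 2·2.014 = 13.4; c'Δl = 33.03; W sinα = 13.4
Σc'Δl = 167.3 kN/m; ΣN' = 194.0 kN/m; ΣW sinα = 66.4 kN/m
Resisting = 167.3 + 194.0·tan23.4° = 167.3 + 83.9 = 251.3 kN/m
FS = 251.3 / 66.4 = 3.787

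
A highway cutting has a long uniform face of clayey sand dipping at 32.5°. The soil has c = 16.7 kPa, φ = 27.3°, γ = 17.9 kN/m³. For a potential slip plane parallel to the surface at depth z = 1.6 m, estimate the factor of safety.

FS = 2.10

For an infinite slope with a slip plane parallel to the surface (no pore pressure): FS = [c + γz cos²β tanφ] / [γz sinβ cosβ].
γz = 17.9·1.6 = 28.64 kN/m²
Numerator = 16.7 + 28.64·cos²32.5°·tan27.3° = 16.7 + 28.64·0.7113·0.5161 = 27.215 kPa
Denominator = 28.64·sin32.5°·cos32.5° = 28.64·0.5373·0.8434 = 12.978 kPa
FS = 27.215 / 12.978 = 2.097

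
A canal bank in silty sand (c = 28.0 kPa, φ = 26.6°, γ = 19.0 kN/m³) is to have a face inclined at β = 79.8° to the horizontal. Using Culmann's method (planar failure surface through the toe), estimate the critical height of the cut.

Culmann's analysis gives the critical failure plane at α_cr = (β + φ)/2 = (79.8 + 26.6)/2 = 53.2°, and the critical height
H_c = (4c/γ) · sinβ cosφ / [1 − cos(β − φ)]
    = (4·28.0/19.0) · sin79.8°·cos26.6° / [1 − cos(53.2°)]
    = 5.895 · 0.9842·0.8942 / [1 − 0.5990]
    = 5.895 · 0.8800 / 0.4010
    = 12.94 m

H_c = 12.94 m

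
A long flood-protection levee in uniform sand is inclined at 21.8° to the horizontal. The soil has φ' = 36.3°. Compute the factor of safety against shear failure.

FS = 1.84

For a dry cohesionless infinite slope the factor of safety is FS = tanφ' / tanβ.
FS = tan36.3° / tan21.8° = 0.7346 / 0.4000 = 1.837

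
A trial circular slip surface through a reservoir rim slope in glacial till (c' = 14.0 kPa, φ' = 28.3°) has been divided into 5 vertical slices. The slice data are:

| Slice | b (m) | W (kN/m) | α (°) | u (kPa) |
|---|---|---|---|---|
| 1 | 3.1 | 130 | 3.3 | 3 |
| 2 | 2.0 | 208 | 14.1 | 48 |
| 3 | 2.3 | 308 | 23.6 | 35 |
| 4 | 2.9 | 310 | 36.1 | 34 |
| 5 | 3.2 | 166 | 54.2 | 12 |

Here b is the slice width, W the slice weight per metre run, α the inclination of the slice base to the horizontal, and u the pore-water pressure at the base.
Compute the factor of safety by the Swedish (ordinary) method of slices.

FS = 1.09

Ordinary method of slices: FS = Σ[c'·Δl_i + (W_i cosα_i − u_i·Δl_i)·tanφ'] / Σ W_i sinα_i, with Δl_i = b_i / cosα_i.
Slice 1: Δl = 3.1/cos3.3° = 3.105 m; N'_1 = 130·cos3.3° − 3·3.105 = 120.5; c'Δl = 43.47; W sinα = 7.5
Slice 2: Δl = 2.0/cos14.1° = 2.062 m; N'_2 = 208·cos14.1° − 48·2.062 = 102.8; c'Δl = 28.87; W sinα = 50.7
Slice 3: Δl = 2.3/cos23.6° = 2.510 m; N'_3 = 308·cos23.6° − 35·2.510 = 194.4; c'Δl = 35.14; W sinα = 123.3
Slice 4: Δl = 2.9/cos36.1° = 3.589 m; N'_4 = 310·cos36.1° − 34·3.589 = 128.4; c'Δl = 50.25; W sinα = 182.7
Slice 5: Δl = 3.2/cos54.2° = 5.470 m; N'_5 = 166·cos54.2° − 12·5.470 = 31.5; c'Δl = 76.59; W sinα = 134.6
Σc'Δl = 234.3 kN/m; ΣN' = 577.5 kN/m; ΣW sinα = 498.8 kN/m
Resisting = 234.3 + 577.5·tan28.3° = 234.3 + 311.0 = 545.3 kN/m
FS = 545.3 / 498.8 = 1.093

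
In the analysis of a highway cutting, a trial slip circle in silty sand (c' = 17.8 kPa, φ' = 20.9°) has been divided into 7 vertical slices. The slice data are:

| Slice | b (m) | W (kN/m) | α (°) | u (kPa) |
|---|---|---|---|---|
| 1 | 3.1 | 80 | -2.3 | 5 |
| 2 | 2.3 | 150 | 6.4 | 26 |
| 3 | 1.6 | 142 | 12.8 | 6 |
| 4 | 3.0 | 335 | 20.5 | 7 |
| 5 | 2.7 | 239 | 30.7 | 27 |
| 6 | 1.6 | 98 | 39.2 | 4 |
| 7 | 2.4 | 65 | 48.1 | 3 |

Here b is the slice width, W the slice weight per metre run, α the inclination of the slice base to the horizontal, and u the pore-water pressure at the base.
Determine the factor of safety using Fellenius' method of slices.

FS = 1.63

Ordinary method of slices: FS = Σ[c'·Δl_i + (W_i cosα_i − u_i·Δl_i)·tanφ'] / Σ W_i sinα_i, with Δl_i = b_i / cosα_i.
Slice 1: Δl = 3.1/cos(-2.3°) = 3.102 m; N'_1 = 80·cos(-2.3°) − 5·3.102 = 64.4; c'Δl = 55.22; W sinα = -3.2
Slice 2: Δl = 2.3/cos6.4° = 2.314 m; N'_2 = 150·cos6.4° − 26·2.314 = 88.9; c'Δl = 41.20; W sinα = 16.7
Slice 3: Δl = 1.6/cos12.8° = 1.641 m; N'_3 = 142·cos12.8° − 6·1.641 = 128.6; c'Δl = 29.21; W sinα = 31.5
Slice 4: Δl = 3.0/cos20.5° = 3.203 m; N'_4 = 335·cos20.5° − 7·3.203 = 291.4; c'Δl = 57.01; W sinα = 117.3
Slice 5: Δl = 2.7/cos30.7° = 3.140 m; N'_5 = 239·cos30.7° − 27·3.140 = 120.7; c'Δl = 55.89; W sinα = 122.0
Slice 6: Δl = 1.6/cos39.2° = 2.065 m; N'_6 = 98·cos39.2° − 4·2.065 = 67.7; c'Δl = 36.75; W sinα = 61.9
Slice 7: Δl = 2.4/cos48.1° = 3.594 m; N'_7 = 65·cos48.1° − 3·3.594 = 32.6; c'Δl = 63.97; W sinα = 48.4
Σc'Δl = 339.2 kN/m; ΣN' = 794.3 kN/m; ΣW sinα = 394.6 kN/m
Resisting = 339.2 + 794.3·tan20.9° = 339.2 + 303.3 = 642.6 kN/m
FS = 642.6 / 394.6 = 1.628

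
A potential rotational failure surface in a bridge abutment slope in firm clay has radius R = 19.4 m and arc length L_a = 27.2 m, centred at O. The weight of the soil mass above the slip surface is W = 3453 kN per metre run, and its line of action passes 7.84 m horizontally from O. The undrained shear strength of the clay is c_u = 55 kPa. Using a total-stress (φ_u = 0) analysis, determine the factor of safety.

FS = 1.07

Taking moments about the centre O, the resisting moment is provided by the undrained shear strength acting along the arc:
M_R = c_u·L_a·R = 55·27.20·19.4 = 29022.4 kN·m/m
M_D = W·d = 3453·7.84 = 27071.5 kN·m/m
FS = M_R / M_D = 29022.4 / 27071.5 = 1.072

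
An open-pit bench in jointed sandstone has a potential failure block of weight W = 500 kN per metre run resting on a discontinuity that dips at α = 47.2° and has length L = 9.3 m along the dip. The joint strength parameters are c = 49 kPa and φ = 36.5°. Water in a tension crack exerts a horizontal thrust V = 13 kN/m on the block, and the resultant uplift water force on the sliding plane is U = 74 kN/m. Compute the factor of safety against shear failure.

Resolving the block weight along and normal to the plane and applying the Mohr–Coulomb strength on the joint:
N' = W cosα − U − V sinα = 500·cos47.2° − 74 − 13·sin47.2° = 256.2 kN/m
Driving force T = W sinα + V cosα = 500·sin47.2° + 13·cos47.2° = 375.7 kN/m
Resisting force R = c·L + N'·tanφ = 49·9.3 + 256.2·tan36.5° = 455.7 + 189.6 = 645.3 kN/m
FS = R / T = 645.3 / 375.7 = 1.718

FS = 1.72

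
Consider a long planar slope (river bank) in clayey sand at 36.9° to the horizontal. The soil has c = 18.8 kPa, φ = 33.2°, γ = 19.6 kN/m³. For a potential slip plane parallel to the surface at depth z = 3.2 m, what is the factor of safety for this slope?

FS = 1.50

For an infinite slope with a slip plane parallel to the surface (no pore pressure): FS = [c + γz cos²β tanφ] / [γz sinβ cosβ].
γz = 19.6·3.2 = 62.72 kN/m²
Numerator = 18.8 + 62.72·cos²36.9°·tan33.2° = 18.8 + 62.72·0.6395·0.6544 = 45.047 kPa
Denominator = 62.72·sin36.9°·cos36.9° = 62.72·0.6004·0.7997 = 30.115 kPa
FS = 45.047 / 30.115 = 1.496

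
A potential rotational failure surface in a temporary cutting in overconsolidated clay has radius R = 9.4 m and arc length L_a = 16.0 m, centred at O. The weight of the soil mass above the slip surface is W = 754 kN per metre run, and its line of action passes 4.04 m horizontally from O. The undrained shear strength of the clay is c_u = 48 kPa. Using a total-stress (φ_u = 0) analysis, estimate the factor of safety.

FS = 2.37

Taking moments about the centre O, the resisting moment is provided by the undrained shear strength acting along the arc:
M_R = c_u·L_a·R = 48·16.00·9.4 = 7219.2 kN·m/m
M_D = W·d = 754·4.04 = 3046.2 kN·m/m
FS = M_R / M_D = 7219.2 / 3046.2 = 2.370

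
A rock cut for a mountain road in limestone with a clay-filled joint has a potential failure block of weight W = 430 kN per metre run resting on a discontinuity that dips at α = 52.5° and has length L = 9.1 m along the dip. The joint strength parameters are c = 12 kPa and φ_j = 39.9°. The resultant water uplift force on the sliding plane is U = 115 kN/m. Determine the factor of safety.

Resolving the block weight along and normal to the plane and applying the Mohr–Coulomb strength on the joint:
N' = W cosα − U = 430·cos52.5° − 115 = 146.8 kN/m
Driving force T = W sinα = 430·sin52.5° = 341.1 kN/m
Resisting force R = c·L + N'·tanφ_j = 12·9.1 + 146.8·tan39.9° = 109.2 + 122.7 = 231.9 kN/m
FS = R / T = 231.9 / 341.1 = 0.680

FS = 0.68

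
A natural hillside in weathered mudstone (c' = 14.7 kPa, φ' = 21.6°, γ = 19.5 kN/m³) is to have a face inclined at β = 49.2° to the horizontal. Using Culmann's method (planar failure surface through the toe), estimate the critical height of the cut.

Culmann's analysis gives the critical failure plane at α_cr = (β + φ')/2 = (49.2 + 21.6)/2 = 35.4°, and the critical height
H_c = (4c'/γ) · sinβ cosφ' / [1 − cos(β − φ')]
    = (4·14.7/19.5) · sin49.2°·cos21.6° / [1 − cos(27.6°)]
    = 3.015 · 0.7570·0.9298 / [1 − 0.8862]
    = 3.015 · 0.7038 / 0.1138
    = 18.65 m

H_c = 18.65 m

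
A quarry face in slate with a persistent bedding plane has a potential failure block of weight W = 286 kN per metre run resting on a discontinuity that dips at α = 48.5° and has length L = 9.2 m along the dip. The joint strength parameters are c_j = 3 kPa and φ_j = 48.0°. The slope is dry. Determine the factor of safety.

Resolving the block weight along and normal to the plane and applying the Mohr–Coulomb strength on the joint:
N' = W cosα = 286·cos48.5° = 189.5 kN/m
Driving force T = W sinα = 286·sin48.5° = 214.2 kN/m
Resisting force R = c_j·L + N'·tanφ_j = 3·9.2 + 189.5·tan48.0° = 27.6 + 210.5 = 238.1 kN/m
FS = R / T = 238.1 / 214.2 = 1.111

FS = 1.11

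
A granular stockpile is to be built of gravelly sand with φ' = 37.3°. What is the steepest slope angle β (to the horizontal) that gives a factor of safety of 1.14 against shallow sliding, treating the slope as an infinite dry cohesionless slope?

For an infinite dry cohesionless slope FS = tanφ'/tanβ, so tanβ = tanφ' / FS.
tanβ = tan37.3° / 1.14 = 0.7618 / 1.14 = 0.6682
β = arctan(0.6682) = 33.75°

β = 33.8°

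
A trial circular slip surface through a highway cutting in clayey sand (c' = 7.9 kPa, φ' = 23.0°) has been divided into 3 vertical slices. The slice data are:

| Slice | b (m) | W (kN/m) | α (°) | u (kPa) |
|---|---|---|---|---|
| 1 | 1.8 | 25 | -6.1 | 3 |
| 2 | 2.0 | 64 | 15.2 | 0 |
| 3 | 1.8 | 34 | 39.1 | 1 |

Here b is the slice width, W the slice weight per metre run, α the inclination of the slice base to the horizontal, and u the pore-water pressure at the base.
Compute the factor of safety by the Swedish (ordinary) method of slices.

Ordinary method of slices: FS = Σ[c'·Δl_i + (W_i cosα_i − u_i·Δl_i)·tanφ'] / Σ W_i sinα_i, with Δl_i = b_i / cosα_i.
Slice 1: Δl = 1.8/cos(-6.1°) = 1.810 m; N'_1 = 25·cos(-6.1°) − 3·1.810 = 19.4; c'Δl = 14.30; W sinα = -2.7
Slice 2: Δl = 2.0/cos15.2° = 2.073 m; N'_2 = 64·cos15.2° − 0·2.073 = 61.8; c'Δl = 16.37; W sinα = 16.8
Slice 3: Δl = 1.8/cos39.1° = 2.319 m; N'_3 = 34·cos39.1° − 1·2.319 = 24.1; c'Δl = 18.32; W sinα = 21.4
Σc'Δl = 49.0 kN/m; ΣN' = 105.3 kN/m; ΣW sinα = 35.6 kN/m
Resisting = 49.0 + 105.3·tan23.0° = 49.0 + 44.7 = 93.7 kN/m
FS = 93.7 / 35.6 = 2.634

FS = 2.63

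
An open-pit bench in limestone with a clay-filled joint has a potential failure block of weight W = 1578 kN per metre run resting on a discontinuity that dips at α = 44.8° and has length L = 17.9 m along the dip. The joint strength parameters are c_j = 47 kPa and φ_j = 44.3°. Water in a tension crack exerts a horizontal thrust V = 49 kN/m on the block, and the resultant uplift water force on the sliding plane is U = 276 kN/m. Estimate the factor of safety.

Resolving the block weight along and normal to the plane and applying the Mohr–Coulomb strength on the joint:
N' = W cosα − U − V sinα = 1578·cos44.8° − 276 − 49·sin44.8° = 809.2 kN/m
Driving force T = W sinα + V cosα = 1578·sin44.8° + 49·cos44.8° = 1146.7 kN/m
Resisting force R = c_j·L + N'·tanφ_j = 47·17.9 + 809.2·tan44.3° = 841.3 + 789.6 = 1630.9 kN/m
FS = R / T = 1630.9 / 1146.7 = 1.422

FS = 1.42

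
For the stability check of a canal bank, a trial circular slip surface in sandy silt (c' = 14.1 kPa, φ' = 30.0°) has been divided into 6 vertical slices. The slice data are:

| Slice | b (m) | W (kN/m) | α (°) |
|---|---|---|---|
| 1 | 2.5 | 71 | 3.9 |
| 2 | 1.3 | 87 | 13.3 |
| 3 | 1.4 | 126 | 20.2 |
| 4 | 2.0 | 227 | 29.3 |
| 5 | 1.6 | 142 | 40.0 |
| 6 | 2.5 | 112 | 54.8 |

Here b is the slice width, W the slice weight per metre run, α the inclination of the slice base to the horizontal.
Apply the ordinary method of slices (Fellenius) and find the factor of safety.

FS = 1.58

Ordinary method of slices: FS = Σ[c'·Δl_i + (W_i cosα_i)·tanφ'] / Σ W_i sinα_i, with Δl_i = b_i / cosα_i.
Slice 1: Δl = 2.5/cos3.9° = 2.506 m; N'_1 = 71·cos3.9° = 70.8; c'Δl = 35.33; W sinα = 4.8
Slice 2: Δl = 1.3/cos13.3° = 1.336 m; N'_2 = 87·cos13.3° = 84.7; c'Δl = 18.84; W sinα = 20.0
Slice 3: Δl = 1.4/cos20.2° = 1.492 m; N'_3 = 126·cos20.2° = 118.3; c'Δl = 21.03; W sinα = 43.5
Slice 4: Δl = 2.0/cos29.3° = 2.293 m; N'_4 = 227·cos29.3° = 198.0; c'Δl = 32.34; W sinα = 111.1
Slice 5: Δl = 1.6/cos40.0° = 2.089 m; N'_5 = 142·cos40.0° = 108.8; c'Δl = 29.45; W sinα = 91.3
Slice 6: Δl = 2.5/cos54.8° = 4.337 m; N'_6 = 112·cos54.8° = 64.6; c'Δl = 61.15; W sinα = 91.5
Σc'Δl = 198.1 kN/m; ΣN' = 645.1 kN/m; ΣW sinα = 362.2 kN/m
Resisting = 198.1 + 645.1·tan30.0° = 198.1 + 372.4 = 570.6 kN/m
FS = 570.6 / 362.2 = 1.575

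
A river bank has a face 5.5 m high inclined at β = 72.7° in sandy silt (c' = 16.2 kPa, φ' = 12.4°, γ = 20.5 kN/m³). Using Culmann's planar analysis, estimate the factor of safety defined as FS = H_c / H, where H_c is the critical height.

FS = 1.06

H_c = (4c'/γ) · sinβ cosφ' / [1 − cos(β − φ')]
    = (4·16.2/20.5) · sin72.7°·cos12.4° / [1 − cos60.3°]
    = 3.161 · 0.9325 / 0.5045 = 5.84 m
FS = H_c / H = 5.84 / 5.5 = 1.062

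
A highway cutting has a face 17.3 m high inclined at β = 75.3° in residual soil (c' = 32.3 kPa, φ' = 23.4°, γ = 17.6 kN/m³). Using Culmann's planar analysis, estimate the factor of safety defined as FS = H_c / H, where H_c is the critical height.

FS = 0.98

H_c = (4c'/γ) · sinβ cosφ' / [1 − cos(β − φ')]
    = (4·32.3/17.6) · sin75.3°·cos23.4° / [1 − cos51.9°]
    = 7.341 · 0.8877 / 0.3830 = 17.02 m
FS = H_c / H = 17.02 / 17.3 = 0.984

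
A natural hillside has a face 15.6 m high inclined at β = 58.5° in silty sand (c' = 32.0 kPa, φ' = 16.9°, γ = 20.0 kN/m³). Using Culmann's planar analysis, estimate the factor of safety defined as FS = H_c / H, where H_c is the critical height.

H_c = (4c'/γ) · sinβ cosφ' / [1 − cos(β − φ')]
    = (4·32.0/20.0) · sin58.5°·cos16.9° / [1 − cos41.6°]
    = 6.400 · 0.8158 / 0.2522 = 20.70 m
FS = H_c / H = 20.70 / 15.6 = 1.327

FS = 1.33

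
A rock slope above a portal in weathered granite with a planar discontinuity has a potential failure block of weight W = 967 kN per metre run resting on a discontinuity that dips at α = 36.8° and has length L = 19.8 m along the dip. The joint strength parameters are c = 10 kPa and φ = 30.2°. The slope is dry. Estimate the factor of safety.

Resolving the block weight along and normal to the plane and applying the Mohr–Coulomb strength on the joint:
N' = W cosα = 967·cos36.8° = 774.3 kN/m
Driving force T = W sinα = 967·sin36.8° = 579.3 kN/m
Resisting force R = c·L + N'·tanφ = 10·19.8 + 774.3·tan30.2° = 198.0 + 450.7 = 648.7 kN/m
FS = R / T = 648.7 / 579.3 = 1.120

FS = 1.12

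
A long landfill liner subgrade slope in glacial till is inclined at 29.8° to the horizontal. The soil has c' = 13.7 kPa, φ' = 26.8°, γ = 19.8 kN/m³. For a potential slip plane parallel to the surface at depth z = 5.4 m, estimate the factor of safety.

For an infinite slope with a slip plane parallel to the surface (no pore pressure): FS = [c' + γz cos²β tanφ'] / [γz sinβ cosβ].
γz = 19.8·5.4 = 106.92 kN/m²
Numerator = 13.7 + 106.92·cos²29.8°·tan26.8° = 13.7 + 106.92·0.7530·0.5051 = 54.370 kPa
Denominator = 106.92·sin29.8°·cos29.8° = 106.92·0.4970·0.8678 = 46.110 kPa
FS = 54.370 / 46.110 = 1.179

FS = 1.18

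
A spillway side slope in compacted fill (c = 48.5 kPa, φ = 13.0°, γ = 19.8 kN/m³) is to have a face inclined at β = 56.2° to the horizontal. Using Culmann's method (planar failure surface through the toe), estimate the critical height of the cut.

H_c = 29.27 m

Culmann's analysis gives the critical failure plane at α_cr = (β + φ)/2 = (56.2 + 13.0)/2 = 34.6°, and the critical height
H_c = (4c/γ) · sinβ cosφ / [1 − cos(β − φ)]
    = (4·48.5/19.8) · sin56.2°·cos13.0° / [1 − cos(43.2°)]
    = 9.798 · 0.8310·0.9744 / [1 − 0.7290]
    = 9.798 · 0.8097 / 0.2710
    = 29.27 m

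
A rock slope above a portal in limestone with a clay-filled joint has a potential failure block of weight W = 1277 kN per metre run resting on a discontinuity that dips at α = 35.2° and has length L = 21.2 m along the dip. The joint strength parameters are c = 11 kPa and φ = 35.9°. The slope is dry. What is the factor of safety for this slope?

Resolving the block weight along and normal to the plane and applying the Mohr–Coulomb strength on the joint:
N' = W cosα = 1277·cos35.2° = 1043.5 kN/m
Driving force T = W sinα = 1277·sin35.2° = 736.1 kN/m
Resisting force R = c·L + N'·tanφ = 11·21.2 + 1043.5·tan35.9° = 233.2 + 755.4 = 988.6 kN/m
FS = R / T = 988.6 / 736.1 = 1.343

FS = 1.34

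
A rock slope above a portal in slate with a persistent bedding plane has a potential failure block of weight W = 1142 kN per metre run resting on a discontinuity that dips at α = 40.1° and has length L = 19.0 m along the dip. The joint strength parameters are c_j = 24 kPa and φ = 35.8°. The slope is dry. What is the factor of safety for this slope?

Resolving the block weight along and normal to the plane and applying the Mohr–Coulomb strength on the joint:
N' = W cosα = 1142·cos40.1° = 873.5 kN/m
Driving force T = W sinα = 1142·sin40.1° = 735.6 kN/m
Resisting force R = c_j·L + N'·tanφ = 24·19.0 + 873.5·tan35.8° = 456.0 + 630.0 = 1086.0 kN/m
FS = R / T = 1086.0 / 735.6 = 1.476

FS = 1.48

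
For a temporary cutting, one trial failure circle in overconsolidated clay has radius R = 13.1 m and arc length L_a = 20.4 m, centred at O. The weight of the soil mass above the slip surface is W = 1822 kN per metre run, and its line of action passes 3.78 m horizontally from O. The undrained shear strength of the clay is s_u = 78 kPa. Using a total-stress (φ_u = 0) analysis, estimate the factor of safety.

Taking moments about the centre O, the resisting moment is provided by the undrained shear strength acting along the arc:
M_R = s_u·L_a·R = 78·20.40·13.1 = 20844.7 kN·m/m
M_D = W·d = 1822·3.78 = 6887.2 kN·m/m
FS = M_R / M_D = 20844.7 / 6887.2 = 3.027

FS = 3.03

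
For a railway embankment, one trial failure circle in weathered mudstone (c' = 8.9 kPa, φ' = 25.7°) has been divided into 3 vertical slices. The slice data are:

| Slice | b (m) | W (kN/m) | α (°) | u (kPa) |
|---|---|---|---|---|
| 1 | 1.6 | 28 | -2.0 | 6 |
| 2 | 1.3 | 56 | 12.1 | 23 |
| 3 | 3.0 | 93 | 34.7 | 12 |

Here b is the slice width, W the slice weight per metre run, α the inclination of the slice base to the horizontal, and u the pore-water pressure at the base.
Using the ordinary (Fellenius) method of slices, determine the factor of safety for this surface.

FS = 1.49

Ordinary method of slices: FS = Σ[c'·Δl_i + (W_i cosα_i − u_i·Δl_i)·tanφ'] / Σ W_i sinα_i, with Δl_i = b_i / cosα_i.
Slice 1: Δl = 1.6/cos(-2.0°) = 1.601 m; N'_1 = 28·cos(-2.0°) − 6·1.601 = 18.4; c'Δl = 14.25; W sinα = -1.0
Slice 2: Δl = 1.3/cos12.1° = 1.330 m; N'_2 = 56·cos12.1° − 23·1.330 = 24.2; c'Δl = 11.83; W sinα = 11.7
Slice 3: Δl = 3.0/cos34.7° = 3.649 m; N'_3 = 93·cos34.7° − 12·3.649 = 32.7; c'Δl = 32.48; W sinα = 52.9
Σc'Δl = 58.6 kN/m; ΣN' = 75.2 kN/m; ΣW sinα = 63.7 kN/m
Resisting = 58.6 + 75.2·tan25.7° = 58.6 + 36.2 = 94.8 kN/m
FS = 94.8 / 63.7 = 1.488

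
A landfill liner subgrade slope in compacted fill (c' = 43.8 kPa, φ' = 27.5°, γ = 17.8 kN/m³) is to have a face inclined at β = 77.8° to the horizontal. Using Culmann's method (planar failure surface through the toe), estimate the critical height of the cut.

Culmann's analysis gives the critical failure plane at α_cr = (β + φ')/2 = (77.8 + 27.5)/2 = 52.6°, and the critical height
H_c = (4c'/γ) · sinβ cosφ' / [1 − cos(β − φ')]
    = (4·43.8/17.8) · sin77.8°·cos27.5° / [1 − cos(50.3°)]
    = 9.843 · 0.9774·0.8870 / [1 − 0.6388]
    = 9.843 · 0.8670 / 0.3612
    = 23.62 m

H_c = 23.62 m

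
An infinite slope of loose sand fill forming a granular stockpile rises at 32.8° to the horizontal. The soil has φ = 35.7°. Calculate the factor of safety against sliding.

For a dry cohesionless infinite slope the factor of safety is FS = tanφ / tanβ.
FS = tan35.7° / tan32.8° = 0.7186 / 0.6445 = 1.115

FS = 1.12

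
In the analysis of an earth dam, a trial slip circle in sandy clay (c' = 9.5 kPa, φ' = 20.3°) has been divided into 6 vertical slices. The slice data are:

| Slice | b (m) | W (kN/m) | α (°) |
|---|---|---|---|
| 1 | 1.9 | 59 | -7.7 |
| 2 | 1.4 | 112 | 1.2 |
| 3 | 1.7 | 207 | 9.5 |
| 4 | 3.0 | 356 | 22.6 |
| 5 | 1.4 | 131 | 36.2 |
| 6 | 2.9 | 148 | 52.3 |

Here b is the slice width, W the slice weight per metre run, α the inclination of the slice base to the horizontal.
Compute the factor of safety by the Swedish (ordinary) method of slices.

FS = 1.31

Ordinary method of slices: FS = Σ[c'·Δl_i + (W_i cosα_i)·tanφ'] / Σ W_i sinα_i, with Δl_i = b_i / cosα_i.
Slice 1: Δl = 1.9/cos(-7.7°) = 1.917 m; N'_1 = 59·cos(-7.7°) = 58.5; c'Δl = 18.21; W sinα = -7.9
Slice 2: Δl = 1.4/cos1.2° = 1.400 m; N'_2 = 112·cos1.2° = 112.0; c'Δl = 13.30; W sinα = 2.3
Slice 3: Δl = 1.7/cos9.5° = 1.724 m; N'_3 = 207·cos9.5° = 204.2; c'Δl = 16.37; W sinα = 34.2
Slice 4: Δl = 3.0/cos22.6° = 3.250 m; N'_4 = 356·cos22.6° = 328.7; c'Δl = 30.87; W sinα = 136.8
Slice 5: Δl = 1.4/cos36.2° = 1.735 m; N'_5 = 131·cos36.2° = 105.7; c'Δl = 16.48; W sinα = 77.4
Slice 6: Δl = 2.9/cos52.3° = 4.742 m; N'_6 = 148·cos52.3° = 90.5; c'Δl = 45.05; W sinα = 117.1
Σc'Δl = 140.3 kN/m; ΣN' = 899.5 kN/m; ΣW sinα = 359.9 kN/m
Resisting = 140.3 + 899.5·tan20.3° = 140.3 + 332.7 = 473.0 kN/m
FS = 473.0 / 359.9 = 1.314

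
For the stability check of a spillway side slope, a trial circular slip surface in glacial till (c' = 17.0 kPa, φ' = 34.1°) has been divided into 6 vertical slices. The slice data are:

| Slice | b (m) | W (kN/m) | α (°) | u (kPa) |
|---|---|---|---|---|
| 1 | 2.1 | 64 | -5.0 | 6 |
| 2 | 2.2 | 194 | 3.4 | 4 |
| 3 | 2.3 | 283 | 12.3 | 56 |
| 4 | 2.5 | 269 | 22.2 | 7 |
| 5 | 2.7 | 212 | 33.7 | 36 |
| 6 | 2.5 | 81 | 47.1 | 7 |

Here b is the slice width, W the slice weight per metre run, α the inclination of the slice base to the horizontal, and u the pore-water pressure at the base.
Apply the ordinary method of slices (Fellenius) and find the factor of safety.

FS = 2.18

Ordinary method of slices: FS = Σ[c'·Δl_i + (W_i cosα_i − u_i·Δl_i)·tanφ'] / Σ W_i sinα_i, with Δl_i = b_i / cosα_i.
Slice 1: Δl = 2.1/cos(-5.0°) = 2.108 m; N'_1 = 64·cos(-5.0°) − 6·2.108 = 51.1; c'Δl = 35.84; W sinα = -5.6
Slice 2: Δl = 2.2/cos3.4° = 2.204 m; N'_2 = 194·cos3.4° − 4·2.204 = 184.8; c'Δl = 37.47; W sinα = 11.5
Slice 3: Δl = 2.3/cos12.3° = 2.354 m; N'_3 = 283·cos12.3° − 56·2.354 = 144.7; c'Δl = 40.02; W sinα = 60.3
Slice 4: Δl = 2.5/cos22.2° = 2.700 m; N'_4 = 269·cos22.2° − 7·2.700 = 230.2; c'Δl = 45.90; W sinα = 101.6
Slice 5: Δl = 2.7/cos33.7° = 3.245 m; N'_5 = 212·cos33.7° − 36·3.245 = 59.5; c'Δl = 55.17; W sinα = 117.6
Slice 6: Δl = 2.5/cos47.1° = 3.673 m; N'_6 = 81·cos47.1° − 7·3.673 = 29.4; c'Δl = 62.43; W sinα = 59.3
Σc'Δl = 276.8 kN/m; ΣN' = 699.8 kN/m; ΣW sinα = 344.8 kN/m
Resisting = 276.8 + 699.8·tan34.1° = 276.8 + 473.8 = 750.6 kN/m
FS = 750.6 / 344.8 = 2.177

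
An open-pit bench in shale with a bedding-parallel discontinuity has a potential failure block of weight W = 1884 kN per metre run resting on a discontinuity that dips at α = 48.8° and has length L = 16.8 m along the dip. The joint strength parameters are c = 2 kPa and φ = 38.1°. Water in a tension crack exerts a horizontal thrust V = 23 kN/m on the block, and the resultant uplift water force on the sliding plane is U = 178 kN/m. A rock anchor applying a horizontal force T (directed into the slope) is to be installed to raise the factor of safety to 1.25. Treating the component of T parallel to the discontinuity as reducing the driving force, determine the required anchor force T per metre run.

T = 663 kN/m

Resolving forces along and normal to the sliding plane, with the horizontal anchor force T adding T·sinα to the effective normal force and T·cosα acting up the plane against the driving force:
FS = [cL + (W cosα − U − V sinα + T sinα) tanφ] / [W sinα + V cosα − T cosα]
Without the anchor: N' = 1045.7 kN/m, driving T_d = 1432.7 kN/m, resisting R = 2·16.8 + 1045.7·tan38.1° = 853.5 kN/m, FS = 0.60.
Setting FS = 1.25 and solving for T:
1.25·(1432.7 − T cos48.8°) = 853.5 + T sin48.8°·tan38.1°
T·(sin48.8°·tan38.1° + 1.25·cos48.8°) = 1.25·1432.7 − 853.5
T·(0.7524·0.7841 + 1.25·0.6587) = 1790.9 − 853.5 = 937.4
T·1.4133 = 937.4
T = 663.2 kN/m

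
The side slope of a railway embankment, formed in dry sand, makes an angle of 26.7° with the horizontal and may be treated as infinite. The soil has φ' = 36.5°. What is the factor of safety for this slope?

For a dry cohesionless infinite slope the factor of safety is FS = tanφ' / tanβ.
FS = tan36.5° / tan26.7° = 0.7400 / 0.5029 = 1.471

FS = 1.47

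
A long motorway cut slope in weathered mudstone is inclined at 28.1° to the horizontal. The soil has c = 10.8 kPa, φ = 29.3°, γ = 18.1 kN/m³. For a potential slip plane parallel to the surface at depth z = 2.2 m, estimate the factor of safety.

FS = 1.70

For an infinite slope with a slip plane parallel to the surface (no pore pressure): FS = [c + γz cos²β tanφ] / [γz sinβ cosβ].
γz = 18.1·2.2 = 39.82 kN/m²
Numerator = 10.8 + 39.82·cos²28.1°·tan29.3° = 10.8 + 39.82·0.7781·0.5612 = 28.188 kPa
Denominator = 39.82·sin28.1°·cos28.1° = 39.82·0.4710·0.8821 = 16.545 kPa
FS = 28.188 / 16.545 = 1.704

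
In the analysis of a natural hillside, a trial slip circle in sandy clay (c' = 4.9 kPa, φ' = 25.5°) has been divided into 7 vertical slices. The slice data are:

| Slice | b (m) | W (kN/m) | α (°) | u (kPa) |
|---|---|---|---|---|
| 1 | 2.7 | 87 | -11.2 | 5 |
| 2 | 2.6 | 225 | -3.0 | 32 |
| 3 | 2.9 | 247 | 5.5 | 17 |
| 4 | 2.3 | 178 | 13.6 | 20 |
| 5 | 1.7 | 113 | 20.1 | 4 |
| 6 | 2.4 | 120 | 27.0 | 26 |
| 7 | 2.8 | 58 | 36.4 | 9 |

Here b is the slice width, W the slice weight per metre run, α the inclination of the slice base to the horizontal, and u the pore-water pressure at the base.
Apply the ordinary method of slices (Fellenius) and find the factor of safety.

FS = 2.54

Ordinary method of slices: FS = Σ[c'·Δl_i + (W_i cosα_i − u_i·Δl_i)·tanφ'] / Σ W_i sinα_i, with Δl_i = b_i / cosα_i.
Slice 1: Δl = 2.7/cos(-11.2°) = 2.752 m; N'_1 = 87·cos(-11.2°) − 5·2.752 = 71.6; c'Δl = 13.49; W sinα = -16.9
Slice 2: Δl = 2.6/cos(-3.0°) = 2.604 m; N'_2 = 225·cos(-3.0°) − 32·2.604 = 141.4; c'Δl = 12.76; W sinα = -11.8
Slice 3: Δl = 2.9/cos5.5° = 2.913 m; N'_3 = 247·cos5.5° − 17·2.913 = 196.3; c'Δl = 14.28; W sinα = 23.7
Slice 4: Δl = 2.3/cos13.6° = 2.366 m; N'_4 = 178·cos13.6° − 20·2.366 = 125.7; c'Δl = 11.60; W sinα = 41.9
Slice 5: Δl = 1.7/cos20.1° = 1.810 m; N'_5 = 113·cos20.1° − 4·1.810 = 98.9; c'Δl = 8.87; W sinα = 38.8
Slice 6: Δl = 2.4/cos27.0° = 2.694 m; N'_6 = 120·cos27.0° − 26·2.694 = 36.9; c'Δl = 13.20; W sinα = 54.5
Slice 7: Δl = 2.8/cos36.4° = 3.479 m; N'_7 = 58·cos36.4° − 9·3.479 = 15.4; c'Δl = 17.05; W sinα = 34.4
Σc'Δl = 91.2 kN/m; ΣN' = 686.1 kN/m; ΣW sinα = 164.6 kN/m
Resisting = 91.2 + 686.1·tan25.5° = 91.2 + 327.3 = 418.5 kN/m
FS = 418.5 / 164.6 = 2.543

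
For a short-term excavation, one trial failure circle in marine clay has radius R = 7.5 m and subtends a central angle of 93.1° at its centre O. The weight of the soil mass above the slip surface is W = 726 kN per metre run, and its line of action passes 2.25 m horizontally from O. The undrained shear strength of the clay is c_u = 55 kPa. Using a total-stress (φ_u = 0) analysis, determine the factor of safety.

FS = 3.08

Taking moments about the centre O, the resisting moment is provided by the undrained shear strength acting along the arc:
Arc length L_a = R·θ = 7.5·(93.1°·π/180) = 7.5·1.6249 = 12.19 m
M_R = c_u·L_a·R = 55·12.19·7.5 = 5027.0 kN·m/m
M_D = W·d = 726·2.25 = 1633.5 kN·m/m
FS = M_R / M_D = 5027.0 / 1633.5 = 3.077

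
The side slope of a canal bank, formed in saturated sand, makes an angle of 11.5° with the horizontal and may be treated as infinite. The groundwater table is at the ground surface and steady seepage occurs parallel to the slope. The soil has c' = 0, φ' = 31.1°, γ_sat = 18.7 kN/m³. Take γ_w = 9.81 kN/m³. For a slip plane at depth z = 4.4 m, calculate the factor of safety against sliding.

With seepage parallel to the slope and the water table at the surface, the effective normal stress on the slip plane uses the buoyant unit weight γ' = γ_sat − γ_w while the driving shear stress uses γ_sat:
FS = [c' + γ' z cos²β tanφ'] / [γ_sat z sinβ cosβ]
(For c' = 0 this reduces to FS = (γ'/γ_sat)·tanφ'/tanβ.)
γ' = 18.7 − 9.81 = 8.89 kN/m³
Numerator = 0.0 + 8.89·4.4·cos²11.5°·tan31.1° = 0.0 + 8.89·4.4·0.9603·0.6032 = 22.658 kPa
Denominator = 18.7·4.4·sin11.5°·cos11.5° = 18.7·4.4·0.1994·0.9799 = 16.075 kPa
FS = 22.658 / 16.075 = 1.410

FS = 1.41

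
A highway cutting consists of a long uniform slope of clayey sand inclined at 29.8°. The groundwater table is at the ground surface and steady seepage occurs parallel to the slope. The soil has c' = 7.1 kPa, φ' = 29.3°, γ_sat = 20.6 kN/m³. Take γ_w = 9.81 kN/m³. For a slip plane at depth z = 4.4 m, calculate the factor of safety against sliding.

With seepage parallel to the slope and the water table at the surface, the effective normal stress on the slip plane uses the buoyant unit weight γ' = γ_sat − γ_w while the driving shear stress uses γ_sat:
FS = [c' + γ' z cos²β tanφ'] / [γ_sat z sinβ cosβ]
γ' = 20.6 − 9.81 = 10.79 kN/m³
Numerator = 7.1 + 10.79·4.4·cos²29.8°·tan29.3° = 7.1 + 10.79·4.4·0.7530·0.5612 = 27.162 kPa
Denominator = 20.6·4.4·sin29.8°·cos29.8° = 20.6·4.4·0.4970·0.8678 = 39.089 kPa
FS = 27.162 / 39.089 = 0.695

FS = 0.69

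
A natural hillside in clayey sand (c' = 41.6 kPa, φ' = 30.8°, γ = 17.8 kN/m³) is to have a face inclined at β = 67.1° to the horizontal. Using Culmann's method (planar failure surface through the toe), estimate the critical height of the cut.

H_c = 38.11 m

Culmann's analysis gives the critical failure plane at α_cr = (β + φ')/2 = (67.1 + 30.8)/2 = 48.9°, and the critical height
H_c = (4c'/γ) · sinβ cosφ' / [1 − cos(β − φ')]
    = (4·41.6/17.8) · sin67.1°·cos30.8° / [1 − cos(36.3°)]
    = 9.348 · 0.9212·0.8590 / [1 − 0.8059]
    = 9.348 · 0.7913 / 0.1941
    = 38.11 m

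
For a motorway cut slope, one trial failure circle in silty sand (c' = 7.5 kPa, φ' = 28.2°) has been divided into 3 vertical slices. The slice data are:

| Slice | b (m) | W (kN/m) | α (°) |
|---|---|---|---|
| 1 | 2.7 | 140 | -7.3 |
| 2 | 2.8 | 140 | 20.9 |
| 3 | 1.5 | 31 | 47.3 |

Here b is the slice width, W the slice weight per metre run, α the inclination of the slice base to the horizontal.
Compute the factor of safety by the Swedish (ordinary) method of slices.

Ordinary method of slices: FS = Σ[c'·Δl_i + (W_i cosα_i)·tanφ'] / Σ W_i sinα_i, with Δl_i = b_i / cosα_i.
Slice 1: Δl = 2.7/cos(-7.3°) = 2.722 m; N'_1 = 140·cos(-7.3°) = 138.9; c'Δl = 20.42; W sinα = -17.8
Slice 2: Δl = 2.8/cos20.9° = 2.997 m; N'_2 = 140·cos20.9° = 130.8; c'Δl = 22.48; W sinα = 49.9
Slice 3: Δl = 1.5/cos47.3° = 2.212 m; N'_3 = 31·cos47.3° = 21.0; c'Δl = 16.59; W sinα = 22.8
Σc'Δl = 59.5 kN/m; ΣN' = 290.7 kN/m; ΣW sinα = 54.9 kN/m
Resisting = 59.5 + 290.7·tan28.2° = 59.5 + 155.9 = 215.3 kN/m
FS = 215.3 / 54.9 = 3.920

FS = 3.92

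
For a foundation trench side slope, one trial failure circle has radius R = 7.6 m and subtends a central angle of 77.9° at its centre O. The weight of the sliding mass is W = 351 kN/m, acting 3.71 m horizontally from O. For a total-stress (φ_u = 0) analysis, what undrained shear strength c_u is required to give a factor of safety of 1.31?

c_u = 21.7 kPa

FS = c_u·L_a·R / (W·d), so c_u = FS·W·d / (L_a·R).
Arc length L_a = R·θ = 7.6·(77.9°·π/180) = 7.6·1.3596 = 10.33 m
c_u = 1.31·351·3.71 / (10.33·7.6) = 1705.9 / 78.53 = 21.72 kPa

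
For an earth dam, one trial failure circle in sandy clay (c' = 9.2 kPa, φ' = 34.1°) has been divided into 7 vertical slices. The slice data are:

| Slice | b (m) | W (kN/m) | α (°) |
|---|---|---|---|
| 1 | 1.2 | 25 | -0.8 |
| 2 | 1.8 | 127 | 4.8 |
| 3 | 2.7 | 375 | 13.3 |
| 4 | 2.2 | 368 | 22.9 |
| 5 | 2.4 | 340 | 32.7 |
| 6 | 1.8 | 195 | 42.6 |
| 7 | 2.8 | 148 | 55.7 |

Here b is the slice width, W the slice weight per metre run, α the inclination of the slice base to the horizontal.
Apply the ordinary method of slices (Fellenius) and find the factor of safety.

FS = 1.62

Ordinary method of slices: FS = Σ[c'·Δl_i + (W_i cosα_i)·tanφ'] / Σ W_i sinα_i, with Δl_i = b_i / cosα_i.
Slice 1: Δl = 1.2/cos(-0.8°) = 1.200 m; N'_1 = 25·cos(-0.8°) = 25.0; c'Δl = 11.04; W sinα = -0.3
Slice 2: Δl = 1.8/cos4.8° = 1.806 m; N'_2 = 127·cos4.8° = 126.6; c'Δl = 16.62; W sinα = 10.6
Slice 3: Δl = 2.7/cos13.3° = 2.774 m; N'_3 = 375·cos13.3° = 364.9; c'Δl = 25.52; W sinα = 86.3
Slice 4: Δl = 2.2/cos22.9° = 2.388 m; N'_4 = 368·cos22.9° = 339.0; c'Δl = 21.97; W sinα = 143.2
Slice 5: Δl = 2.4/cos32.7° = 2.852 m; N'_5 = 340·cos32.7° = 286.1; c'Δl = 26.24; W sinα = 183.7
Slice 6: Δl = 1.8/cos42.6° = 2.445 m; N'_6 = 195·cos42.6° = 143.5; c'Δl = 22.50; W sinα = 132.0
Slice 7: Δl = 2.8/cos55.7° = 4.969 m; N'_7 = 148·cos55.7° = 83.4; c'Δl = 45.71; W sinα = 122.3
Σc'Δl = 169.6 kN/m; ΣN' = 1368.5 kN/m; ΣW sinα = 677.7 kN/m
Resisting = 169.6 + 1368.5·tan34.1° = 169.6 + 926.6 = 1096.2 kN/m
FS = 1096.2 / 677.7 = 1.618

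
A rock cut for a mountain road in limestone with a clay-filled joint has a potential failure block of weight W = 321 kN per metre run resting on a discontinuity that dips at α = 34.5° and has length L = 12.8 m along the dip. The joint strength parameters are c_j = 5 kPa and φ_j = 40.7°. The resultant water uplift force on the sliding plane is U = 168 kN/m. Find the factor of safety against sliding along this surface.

FS = 0.81

Resolving the block weight along and normal to the plane and applying the Mohr–Coulomb strength on the joint:
N' = W cosα − U = 321·cos34.5° − 168 = 96.5 kN/m
Driving force T = W sinα = 321·sin34.5° = 181.8 kN/m
Resisting force R = c_j·L + N'·tanφ_j = 5·12.8 + 96.5·tan40.7° = 64.0 + 83.0 = 147.0 kN/m
FS = R / T = 147.0 / 181.8 = 0.809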